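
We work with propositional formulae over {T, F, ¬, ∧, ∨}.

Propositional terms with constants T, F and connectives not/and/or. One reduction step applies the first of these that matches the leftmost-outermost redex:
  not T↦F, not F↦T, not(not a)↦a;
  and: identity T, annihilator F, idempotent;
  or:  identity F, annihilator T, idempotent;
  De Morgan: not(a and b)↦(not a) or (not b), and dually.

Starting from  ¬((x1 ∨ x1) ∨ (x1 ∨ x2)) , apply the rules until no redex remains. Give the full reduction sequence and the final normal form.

  start: ¬((x1 ∨ x1) ∨ (x1 ∨ x2))
  [1] ¬(x1 ∨ x1) ∧ ¬(x1 ∨ x2)
  [2] (¬x1 ∧ ¬x1) ∧ ¬(x1 ∨ x2)
  [3] ¬x1 ∧ ¬(x1 ∨ x2)
  [4] ¬x1 ∧ (¬x1 ∧ ¬x2)

Answer: normal form = ¬x1 ∧ (¬x1 ∧ ¬x2)  (in 4 steps)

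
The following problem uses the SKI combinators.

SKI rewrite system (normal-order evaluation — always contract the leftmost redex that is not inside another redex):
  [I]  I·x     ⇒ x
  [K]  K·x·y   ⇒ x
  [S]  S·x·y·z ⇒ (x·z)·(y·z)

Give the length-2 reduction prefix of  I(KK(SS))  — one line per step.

  start: I(KK(SS))
  →1  KK(SS)
  →2  K

Answer: after 2 steps: K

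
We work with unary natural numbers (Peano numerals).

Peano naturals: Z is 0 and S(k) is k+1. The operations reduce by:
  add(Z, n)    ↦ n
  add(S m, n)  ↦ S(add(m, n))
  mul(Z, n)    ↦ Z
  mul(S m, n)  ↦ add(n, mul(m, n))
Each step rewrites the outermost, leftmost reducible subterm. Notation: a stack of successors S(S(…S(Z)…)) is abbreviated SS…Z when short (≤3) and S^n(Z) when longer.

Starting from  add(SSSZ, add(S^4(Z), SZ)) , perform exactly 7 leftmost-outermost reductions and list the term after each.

  start: add(SSSZ, add(S^4(Z), SZ))
  →1  S(add(SSZ, add(S^4(Z), SZ)))
  →2  S(S(add(SZ, add(S^4(Z), SZ))))
  →3  S(S(S(add(Z, add(S^4(Z), SZ)))))
  →4  S(S(S(add(S^4(Z), SZ))))
  →5  S(S(S(S(add(SSSZ, SZ)))))
  →6  S(S(S(S(S(add(SSZ, SZ))))))
  →7  S(S(S(S(S(S(add(SZ, SZ)))))))

Answer: after 7 steps: S(S(S(S(S(S(add(SZ, SZ)))))))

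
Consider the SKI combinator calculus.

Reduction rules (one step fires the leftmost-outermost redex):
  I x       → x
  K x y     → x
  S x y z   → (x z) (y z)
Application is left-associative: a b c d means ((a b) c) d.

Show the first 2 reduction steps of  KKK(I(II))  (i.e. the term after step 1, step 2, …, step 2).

  start: KKK(I(II))
  [1] K(I(II))
  [2] K(II)

Answer: after 2 steps: K(II)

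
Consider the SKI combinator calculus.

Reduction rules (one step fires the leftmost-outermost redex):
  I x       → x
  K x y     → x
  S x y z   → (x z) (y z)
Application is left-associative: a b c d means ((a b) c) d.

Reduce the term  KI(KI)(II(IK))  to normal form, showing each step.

Answer: normal form = K  (in 5 steps)

Derivation:
  start: KI(KI)(II(IK))
  →1  I(II(IK))
  →2  II(IK)
  →3  I(IK)
  →4  IK
  →5  K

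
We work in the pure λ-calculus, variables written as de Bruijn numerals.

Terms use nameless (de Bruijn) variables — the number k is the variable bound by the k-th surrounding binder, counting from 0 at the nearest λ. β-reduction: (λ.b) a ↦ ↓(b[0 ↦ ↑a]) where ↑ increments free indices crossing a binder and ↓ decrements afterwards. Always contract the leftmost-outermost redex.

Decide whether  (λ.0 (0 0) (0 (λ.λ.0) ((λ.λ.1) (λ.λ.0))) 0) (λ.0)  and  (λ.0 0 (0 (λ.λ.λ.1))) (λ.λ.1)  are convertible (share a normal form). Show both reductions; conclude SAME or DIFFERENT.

Answer: DIFFERENT — A ⇓ λ.0, B ⇓ λ.λ.1

Working:
Term A:
  start: (λ.0 (0 0) (0 (λ.λ.0) ((λ.λ.1) (λ.λ.0))) 0) (λ.0)
  →1  (λ.0) ((λ.0) (λ.0)) ((λ.0) (λ.λ.0) ((λ.λ.1) (λ.λ.0))) (λ.0)
  →2  (λ.0) (λ.0) ((λ.0) (λ.λ.0) ((λ.λ.1) (λ.λ.0))) (λ.0)
  →3  (λ.0) ((λ.0) (λ.λ.0) ((λ.λ.1) (λ.λ.0))) (λ.0)
  →4  (λ.0) (λ.λ.0) ((λ.λ.1) (λ.λ.0)) (λ.0)
  →5  (λ.λ.0) ((λ.λ.1) (λ.λ.0)) (λ.0)
  →6  (λ.0) (λ.0)
  →7  λ.0

Term B:
  start: (λ.0 0 (0 (λ.λ.λ.1))) (λ.λ.1)
  →1  (λ.λ.1) (λ.λ.1) ((λ.λ.1) (λ.λ.λ.1))
  →2  (λ.λ.λ.1) ((λ.λ.1) (λ.λ.λ.1))
  →3  λ.λ.1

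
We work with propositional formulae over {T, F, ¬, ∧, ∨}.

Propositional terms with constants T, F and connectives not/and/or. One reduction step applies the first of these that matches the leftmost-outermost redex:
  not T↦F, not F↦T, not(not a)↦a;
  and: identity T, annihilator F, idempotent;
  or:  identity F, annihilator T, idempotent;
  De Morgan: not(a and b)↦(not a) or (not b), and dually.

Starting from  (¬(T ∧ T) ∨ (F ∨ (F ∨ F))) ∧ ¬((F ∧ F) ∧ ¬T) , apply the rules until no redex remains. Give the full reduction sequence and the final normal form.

  start: (¬(T ∧ T) ∨ (F ∨ (F ∨ F))) ∧ ¬((F ∧ F) ∧ ¬T)
  step 1: ((¬T ∨ ¬T) ∨ (F ∨ (F ∨ F))) ∧ ¬((F ∧ F) ∧ ¬T)
  step 2: (¬T ∨ (F ∨ (F ∨ F))) ∧ ¬((F ∧ F) ∧ ¬T)
  step 3: (F ∨ (F ∨ (F ∨ F))) ∧ ¬((F ∧ F) ∧ ¬T)
  step 4: (F ∨ (F ∨ F)) ∧ ¬((F ∧ F) ∧ ¬T)
  step 5: (F ∨ F) ∧ ¬((F ∧ F) ∧ ¬T)
  step 6: F ∧ ¬((F ∧ F) ∧ ¬T)
  step 7: F

Answer: normal form = F  (in 7 steps)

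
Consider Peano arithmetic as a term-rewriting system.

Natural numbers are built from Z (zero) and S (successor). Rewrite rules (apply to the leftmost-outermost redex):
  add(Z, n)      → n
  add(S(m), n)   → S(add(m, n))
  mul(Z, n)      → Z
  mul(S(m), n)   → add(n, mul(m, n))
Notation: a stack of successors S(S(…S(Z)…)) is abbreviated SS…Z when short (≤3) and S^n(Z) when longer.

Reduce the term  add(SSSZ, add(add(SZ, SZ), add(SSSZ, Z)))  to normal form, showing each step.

  start: add(SSSZ, add(add(SZ, SZ), add(SSSZ, Z)))
  →1  S(add(SSZ, add(add(SZ, SZ), add(SSSZ, Z))))
  →2  S(S(add(SZ, add(add(SZ, SZ), add(SSSZ, Z)))))
  →3  S(S(S(add(Z, add(add(SZ, SZ), add(SSSZ, Z))))))
  →4  S(S(S(add(add(SZ, SZ), add(SSSZ, Z)))))
  →5  S(S(S(add(S(add(Z, SZ)), add(SSSZ, Z)))))
  →6  S(S(S(S(add(add(Z, SZ), add(SSSZ, Z))))))
  →7  S(S(S(S(add(SZ, add(SSSZ, Z))))))
  →8  S(S(S(S(S(add(Z, add(SSSZ, Z)))))))
  →9  S(S(S(S(S(add(SSSZ, Z))))))
  →10  S(S(S(S(S(S(add(SSZ, Z)))))))
  →11  S(S(S(S(S(S(S(add(SZ, Z))))))))
  →12  S(S(S(S(S(S(S(S(add(Z, Z)))))))))
  →13  S^8(Z)

Answer: normal form = S^8(Z)  (in 13 steps)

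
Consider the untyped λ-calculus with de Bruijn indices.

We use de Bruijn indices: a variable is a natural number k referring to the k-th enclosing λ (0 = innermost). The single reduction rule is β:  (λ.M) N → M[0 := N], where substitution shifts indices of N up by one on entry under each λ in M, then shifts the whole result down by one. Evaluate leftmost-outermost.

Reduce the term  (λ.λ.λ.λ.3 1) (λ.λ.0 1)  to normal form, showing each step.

Answer: normal form = λ.λ.λ.λ.0 2  (in 2 steps)

Working:
  start: (λ.λ.λ.λ.3 1) (λ.λ.0 1)
  →1  λ.λ.λ.(λ.λ.0 1) 1
  →2  λ.λ.λ.λ.0 2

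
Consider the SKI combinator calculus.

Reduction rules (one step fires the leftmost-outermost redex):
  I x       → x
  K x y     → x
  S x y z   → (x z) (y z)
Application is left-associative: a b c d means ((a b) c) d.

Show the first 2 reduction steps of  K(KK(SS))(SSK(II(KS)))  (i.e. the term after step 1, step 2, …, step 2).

Answer: after 2 steps: K

Derivation:
  start: K(KK(SS))(SSK(II(KS)))
  step 1: KK(SS)
  step 2: K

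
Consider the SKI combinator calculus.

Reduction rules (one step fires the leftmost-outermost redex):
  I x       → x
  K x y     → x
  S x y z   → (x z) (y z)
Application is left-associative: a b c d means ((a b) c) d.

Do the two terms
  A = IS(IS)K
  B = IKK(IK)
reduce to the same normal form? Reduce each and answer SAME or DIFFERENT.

Answer: DIFFERENT — A ⇓ SSK, B ⇓ K

Reduction:
Term A:
  start: IS(IS)K
  →1  S(IS)K
  →2  SSK

Term B:
  start: IKK(IK)
  →1  KK(IK)
  →2  K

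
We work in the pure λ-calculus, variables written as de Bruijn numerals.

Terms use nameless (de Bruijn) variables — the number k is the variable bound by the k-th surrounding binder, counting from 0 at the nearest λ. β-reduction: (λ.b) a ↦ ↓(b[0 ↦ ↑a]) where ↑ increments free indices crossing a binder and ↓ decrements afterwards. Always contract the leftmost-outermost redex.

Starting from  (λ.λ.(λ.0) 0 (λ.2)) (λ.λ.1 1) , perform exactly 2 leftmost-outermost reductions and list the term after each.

  start: (λ.λ.(λ.0) 0 (λ.2)) (λ.λ.1 1)
  [1] λ.(λ.0) 0 (λ.λ.λ.1 1)
  [2] λ.0 (λ.λ.λ.1 1)

Answer: after 2 steps: λ.0 (λ.λ.λ.1 1)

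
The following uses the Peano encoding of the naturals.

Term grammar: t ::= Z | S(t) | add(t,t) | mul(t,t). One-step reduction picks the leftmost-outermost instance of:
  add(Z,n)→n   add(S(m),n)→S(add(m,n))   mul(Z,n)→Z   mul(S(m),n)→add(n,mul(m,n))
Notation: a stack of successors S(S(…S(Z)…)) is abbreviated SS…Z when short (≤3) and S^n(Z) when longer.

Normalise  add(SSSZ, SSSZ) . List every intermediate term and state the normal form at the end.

Answer: normal form = S^6(Z)  (in 4 steps)

Reduction:
  start: add(SSSZ, SSSZ)
  [1] S(add(SSZ, SSSZ))
  [2] S(S(add(SZ, SSSZ)))
  [3] S(S(S(add(Z, SSSZ))))
  [4] S^6(Z)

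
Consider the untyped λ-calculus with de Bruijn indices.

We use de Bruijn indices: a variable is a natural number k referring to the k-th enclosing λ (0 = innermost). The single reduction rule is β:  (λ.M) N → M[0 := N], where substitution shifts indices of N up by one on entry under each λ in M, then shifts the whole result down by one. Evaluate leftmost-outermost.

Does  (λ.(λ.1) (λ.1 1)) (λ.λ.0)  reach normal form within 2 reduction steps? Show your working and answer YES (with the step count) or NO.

  start: (λ.(λ.1) (λ.1 1)) (λ.λ.0)
  step 1: (λ.λ.λ.0) (λ.(λ.λ.0) (λ.λ.0))
  step 2: λ.λ.0

Answer: YES — reaches normal form λ.λ.0 in 2 ≤ 2 steps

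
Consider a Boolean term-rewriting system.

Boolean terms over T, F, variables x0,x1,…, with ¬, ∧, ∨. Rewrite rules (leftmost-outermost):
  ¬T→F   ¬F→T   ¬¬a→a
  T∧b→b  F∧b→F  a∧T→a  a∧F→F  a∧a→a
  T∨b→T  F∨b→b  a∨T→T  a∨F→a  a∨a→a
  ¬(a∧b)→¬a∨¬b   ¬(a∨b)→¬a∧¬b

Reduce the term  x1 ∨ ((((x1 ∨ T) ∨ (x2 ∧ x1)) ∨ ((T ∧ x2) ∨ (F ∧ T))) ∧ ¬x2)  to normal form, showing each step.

  start: x1 ∨ ((((x1 ∨ T) ∨ (x2 ∧ x1)) ∨ ((T ∧ x2) ∨ (F ∧ T))) ∧ ¬x2)
  step 1: x1 ∨ (((T ∨ (x2 ∧ x1)) ∨ ((T ∧ x2) ∨ (F ∧ T))) ∧ ¬x2)
  step 2: x1 ∨ ((T ∨ ((T ∧ x2) ∨ (F ∧ T))) ∧ ¬x2)
  step 3: x1 ∨ (T ∧ ¬x2)
  step 4: x1 ∨ ¬x2

Answer: normal form = x1 ∨ ¬x2  (in 4 steps)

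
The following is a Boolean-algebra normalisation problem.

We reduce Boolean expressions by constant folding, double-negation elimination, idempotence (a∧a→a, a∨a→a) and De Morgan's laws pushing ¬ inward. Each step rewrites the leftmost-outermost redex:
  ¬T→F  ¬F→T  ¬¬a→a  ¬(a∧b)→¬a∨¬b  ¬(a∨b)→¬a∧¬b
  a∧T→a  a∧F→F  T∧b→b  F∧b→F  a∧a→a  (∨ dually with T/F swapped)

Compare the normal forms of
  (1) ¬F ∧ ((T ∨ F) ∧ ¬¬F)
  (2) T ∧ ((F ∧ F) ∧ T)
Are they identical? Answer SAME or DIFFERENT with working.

Answer: SAME — A ⇓ F, B ⇓ F

Working:
Term A:
  start: ¬F ∧ ((T ∨ F) ∧ ¬¬F)
  [1] T ∧ ((T ∨ F) ∧ ¬¬F)
  [2] (T ∨ F) ∧ ¬¬F
  [3] T ∧ ¬¬F
  [4] ¬¬F
  [5] F

Term B:
  start: T ∧ ((F ∧ F) ∧ T)
  [1] (F ∧ F) ∧ T
  [2] F ∧ F
  [3] F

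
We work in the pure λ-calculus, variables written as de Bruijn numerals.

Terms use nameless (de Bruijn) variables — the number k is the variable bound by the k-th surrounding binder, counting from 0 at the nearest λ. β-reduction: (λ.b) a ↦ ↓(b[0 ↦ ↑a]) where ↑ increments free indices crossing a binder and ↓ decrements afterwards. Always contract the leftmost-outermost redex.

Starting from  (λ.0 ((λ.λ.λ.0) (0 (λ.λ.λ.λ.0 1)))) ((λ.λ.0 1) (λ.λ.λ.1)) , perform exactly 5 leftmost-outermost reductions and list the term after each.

  start: (λ.0 ((λ.λ.λ.0) (0 (λ.λ.λ.λ.0 1)))) ((λ.λ.0 1) (λ.λ.λ.1))
  [1] (λ.λ.0 1) (λ.λ.λ.1) ((λ.λ.λ.0) ((λ.λ.0 1) (λ.λ.λ.1) (λ.λ.λ.λ.0 1)))
  [2] (λ.0 (λ.λ.λ.1)) ((λ.λ.λ.0) ((λ.λ.0 1) (λ.λ.λ.1) (λ.λ.λ.λ.0 1)))
  [3] (λ.λ.λ.0) ((λ.λ.0 1) (λ.λ.λ.1) (λ.λ.λ.λ.0 1)) (λ.λ.λ.1)
  [4] (λ.λ.0) (λ.λ.λ.1)
  [5] λ.0

Answer: after 5 steps: λ.0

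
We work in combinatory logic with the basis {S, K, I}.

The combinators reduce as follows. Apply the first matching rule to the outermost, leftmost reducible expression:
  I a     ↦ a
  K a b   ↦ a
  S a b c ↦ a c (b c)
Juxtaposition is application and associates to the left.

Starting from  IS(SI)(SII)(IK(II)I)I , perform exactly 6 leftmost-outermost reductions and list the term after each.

  start: IS(SI)(SII)(IK(II)I)I
  [1] S(SI)(SII)(IK(II)I)I
  [2] SI(IK(II)I)(SII(IK(II)I))I
  [3] I(SII(IK(II)I))(IK(II)I(SII(IK(II)I)))I
  [4] SII(IK(II)I)(IK(II)I(SII(IK(II)I)))I
  [5] I(IK(II)I)(I(IK(II)I))(IK(II)I(SII(IK(II)I)))I
  [6] IK(II)I(I(IK(II)I))(IK(II)I(SII(IK(II)I)))I

Answer: after 6 steps: IK(II)I(I(IK(II)I))(IK(II)I(SII(IK(II)I)))I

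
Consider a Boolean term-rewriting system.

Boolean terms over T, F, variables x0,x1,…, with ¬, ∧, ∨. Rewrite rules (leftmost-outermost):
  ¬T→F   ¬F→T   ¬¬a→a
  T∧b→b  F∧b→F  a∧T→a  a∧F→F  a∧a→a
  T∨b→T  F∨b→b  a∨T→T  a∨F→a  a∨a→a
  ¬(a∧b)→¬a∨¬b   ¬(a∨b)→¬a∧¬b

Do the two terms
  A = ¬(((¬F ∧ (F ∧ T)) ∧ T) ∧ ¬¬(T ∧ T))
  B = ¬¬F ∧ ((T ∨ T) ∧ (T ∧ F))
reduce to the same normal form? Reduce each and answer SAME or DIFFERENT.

Answer: DIFFERENT — A ⇓ T, B ⇓ F

Working:
Term A:
  start: ¬(((¬F ∧ (F ∧ T)) ∧ T) ∧ ¬¬(T ∧ T))
  step 1: ¬((¬F ∧ (F ∧ T)) ∧ T) ∨ ¬¬¬(T ∧ T)
  step 2: (¬(¬F ∧ (F ∧ T)) ∨ ¬T) ∨ ¬¬¬(T ∧ T)
  step 3: ((¬¬F ∨ ¬(F ∧ T)) ∨ ¬T) ∨ ¬¬¬(T ∧ T)
  step 4: ((F ∨ ¬(F ∧ T)) ∨ ¬T) ∨ ¬¬¬(T ∧ T)
  step 5: (¬(F ∧ T) ∨ ¬T) ∨ ¬¬¬(T ∧ T)
  step 6: ((¬F ∨ ¬T) ∨ ¬T) ∨ ¬¬¬(T ∧ T)
  step 7: ((T ∨ ¬T) ∨ ¬T) ∨ ¬¬¬(T ∧ T)
  step 8: (T ∨ ¬T) ∨ ¬¬¬(T ∧ T)
  step 9: T ∨ ¬¬¬(T ∧ T)
  step 10: T

Term B:
  start: ¬¬F ∧ ((T ∨ T) ∧ (T ∧ F))
  step 1: F ∧ ((T ∨ T) ∧ (T ∧ F))
  step 2: F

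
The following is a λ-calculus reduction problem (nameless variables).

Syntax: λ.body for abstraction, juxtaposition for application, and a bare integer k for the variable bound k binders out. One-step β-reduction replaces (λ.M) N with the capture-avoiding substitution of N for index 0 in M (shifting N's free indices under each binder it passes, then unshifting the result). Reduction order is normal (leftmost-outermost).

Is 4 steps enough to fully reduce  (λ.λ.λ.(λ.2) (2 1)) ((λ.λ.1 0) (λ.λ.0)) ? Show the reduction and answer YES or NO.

Answer: YES — reaches normal form λ.λ.1 in 2 ≤ 4 steps

Working:
  start: (λ.λ.λ.(λ.2) (2 1)) ((λ.λ.1 0) (λ.λ.0))
  →1  λ.λ.(λ.2) ((λ.λ.1 0) (λ.λ.0) 1)
  →2  λ.λ.1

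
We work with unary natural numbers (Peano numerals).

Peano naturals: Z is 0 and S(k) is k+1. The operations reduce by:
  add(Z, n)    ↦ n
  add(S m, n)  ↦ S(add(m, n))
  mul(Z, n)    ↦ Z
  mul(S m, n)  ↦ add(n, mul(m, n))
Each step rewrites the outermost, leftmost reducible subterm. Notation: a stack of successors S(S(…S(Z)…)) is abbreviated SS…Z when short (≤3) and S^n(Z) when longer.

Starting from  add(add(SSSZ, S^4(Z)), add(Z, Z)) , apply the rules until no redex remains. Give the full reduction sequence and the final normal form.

Answer: normal form = S^7(Z)  (in 13 steps)

Working:
  start: add(add(SSSZ, S^4(Z)), add(Z, Z))
  →1  add(S(add(SSZ, S^4(Z))), add(Z, Z))
  →2  S(add(add(SSZ, S^4(Z)), add(Z, Z)))
  →3  S(add(S(add(SZ, S^4(Z))), add(Z, Z)))
  →4  S(S(add(add(SZ, S^4(Z)), add(Z, Z))))
  →5  S(S(add(S(add(Z, S^4(Z))), add(Z, Z))))
  →6  S(S(S(add(add(Z, S^4(Z)), add(Z, Z)))))
  →7  S(S(S(add(S^4(Z), add(Z, Z)))))
  →8  S(S(S(S(add(SSSZ, add(Z, Z))))))
  →9  S(S(S(S(S(add(SSZ, add(Z, Z)))))))
  →10  S(S(S(S(S(S(add(SZ, add(Z, Z))))))))
  →11  S(S(S(S(S(S(S(add(Z, add(Z, Z)))))))))
  →12  S(S(S(S(S(S(S(add(Z, Z))))))))
  →13  S^7(Z)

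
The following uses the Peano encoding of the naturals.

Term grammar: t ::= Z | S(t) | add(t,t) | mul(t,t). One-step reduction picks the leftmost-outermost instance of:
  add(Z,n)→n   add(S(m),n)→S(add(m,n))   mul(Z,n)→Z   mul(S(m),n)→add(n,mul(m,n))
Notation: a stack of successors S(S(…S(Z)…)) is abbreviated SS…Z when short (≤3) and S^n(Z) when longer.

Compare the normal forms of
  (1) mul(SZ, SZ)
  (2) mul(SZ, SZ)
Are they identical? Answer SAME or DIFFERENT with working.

Answer: SAME — A ⇓ SZ, B ⇓ SZ

Reduction:
Term A:
  start: mul(SZ, SZ)
  →1  add(SZ, mul(Z, SZ))
  →2  S(add(Z, mul(Z, SZ)))
  →3  S(mul(Z, SZ))
  →4  SZ

Term B:
  start: mul(SZ, SZ)
  →1  add(SZ, mul(Z, SZ))
  →2  S(add(Z, mul(Z, SZ)))
  →3  S(mul(Z, SZ))
  →4  SZ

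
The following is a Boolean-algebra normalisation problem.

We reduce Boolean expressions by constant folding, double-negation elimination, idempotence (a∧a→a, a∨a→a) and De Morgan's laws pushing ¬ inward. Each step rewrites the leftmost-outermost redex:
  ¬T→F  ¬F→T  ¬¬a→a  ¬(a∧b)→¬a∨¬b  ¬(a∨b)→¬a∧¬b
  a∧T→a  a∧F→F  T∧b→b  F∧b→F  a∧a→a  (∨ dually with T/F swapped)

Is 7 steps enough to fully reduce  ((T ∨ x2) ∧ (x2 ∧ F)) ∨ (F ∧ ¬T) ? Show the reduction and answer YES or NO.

Answer: YES — reaches normal form F in 5 ≤ 7 steps

Working:
  start: ((T ∨ x2) ∧ (x2 ∧ F)) ∨ (F ∧ ¬T)
  →1  (T ∧ (x2 ∧ F)) ∨ (F ∧ ¬T)
  →2  (x2 ∧ F) ∨ (F ∧ ¬T)
  →3  F ∨ (F ∧ ¬T)
  →4  F ∧ ¬T
  →5  F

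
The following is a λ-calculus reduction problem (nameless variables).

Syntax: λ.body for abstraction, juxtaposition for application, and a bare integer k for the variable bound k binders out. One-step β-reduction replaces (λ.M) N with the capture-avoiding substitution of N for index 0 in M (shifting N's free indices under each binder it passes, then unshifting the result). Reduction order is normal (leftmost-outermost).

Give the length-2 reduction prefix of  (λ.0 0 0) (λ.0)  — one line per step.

  start: (λ.0 0 0) (λ.0)
  step 1: (λ.0) (λ.0) (λ.0)
  step 2: (λ.0) (λ.0)

Answer: after 2 steps: (λ.0) (λ.0)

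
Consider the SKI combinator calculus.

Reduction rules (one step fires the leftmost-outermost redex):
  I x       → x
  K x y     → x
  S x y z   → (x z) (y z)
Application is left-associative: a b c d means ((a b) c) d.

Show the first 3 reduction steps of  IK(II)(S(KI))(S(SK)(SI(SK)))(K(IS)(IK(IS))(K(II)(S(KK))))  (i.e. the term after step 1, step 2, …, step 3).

Answer: after 3 steps: I(S(SK)(SI(SK)))(K(IS)(IK(IS))(K(II)(S(KK))))

Reduction:
  start: IK(II)(S(KI))(S(SK)(SI(SK)))(K(IS)(IK(IS))(K(II)(S(KK))))
  [1] K(II)(S(KI))(S(SK)(SI(SK)))(K(IS)(IK(IS))(K(II)(S(KK))))
  [2] II(S(SK)(SI(SK)))(K(IS)(IK(IS))(K(II)(S(KK))))
  [3] I(S(SK)(SI(SK)))(K(IS)(IK(IS))(K(II)(S(KK))))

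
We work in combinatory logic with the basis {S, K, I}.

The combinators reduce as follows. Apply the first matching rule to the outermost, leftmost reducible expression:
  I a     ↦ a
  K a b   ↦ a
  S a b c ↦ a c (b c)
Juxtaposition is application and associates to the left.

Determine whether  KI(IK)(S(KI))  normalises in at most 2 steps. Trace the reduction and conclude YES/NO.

Answer: YES — reaches normal form S(KI) in 2 ≤ 2 steps

Derivation:
  start: KI(IK)(S(KI))
  [1] I(S(KI))
  [2] S(KI)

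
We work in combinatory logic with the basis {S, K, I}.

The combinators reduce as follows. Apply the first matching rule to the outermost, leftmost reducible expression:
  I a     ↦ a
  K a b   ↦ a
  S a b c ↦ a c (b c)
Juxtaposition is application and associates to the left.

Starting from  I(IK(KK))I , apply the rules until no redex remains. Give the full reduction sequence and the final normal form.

Answer: normal form = KK  (in 3 steps)

Reduction:
  start: I(IK(KK))I
  step 1: IK(KK)I
  step 2: K(KK)I
  step 3: KK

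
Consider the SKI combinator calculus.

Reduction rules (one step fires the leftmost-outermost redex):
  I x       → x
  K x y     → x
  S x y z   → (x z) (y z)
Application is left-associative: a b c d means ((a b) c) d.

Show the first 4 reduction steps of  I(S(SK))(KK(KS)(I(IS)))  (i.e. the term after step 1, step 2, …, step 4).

Answer: after 4 steps: S(SK)(KS)

Derivation:
  start: I(S(SK))(KK(KS)(I(IS)))
  step 1: S(SK)(KK(KS)(I(IS)))
  step 2: S(SK)(K(I(IS)))
  step 3: S(SK)(K(IS))
  step 4: S(SK)(KS)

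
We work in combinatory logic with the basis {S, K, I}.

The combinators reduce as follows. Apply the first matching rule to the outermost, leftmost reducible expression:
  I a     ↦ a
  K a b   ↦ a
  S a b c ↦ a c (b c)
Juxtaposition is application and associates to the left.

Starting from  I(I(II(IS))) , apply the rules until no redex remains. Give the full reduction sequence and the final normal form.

  start: I(I(II(IS)))
  step 1: I(II(IS))
  step 2: II(IS)
  step 3: I(IS)
  step 4: IS
  step 5: S

Answer: normal form = S  (in 5 steps)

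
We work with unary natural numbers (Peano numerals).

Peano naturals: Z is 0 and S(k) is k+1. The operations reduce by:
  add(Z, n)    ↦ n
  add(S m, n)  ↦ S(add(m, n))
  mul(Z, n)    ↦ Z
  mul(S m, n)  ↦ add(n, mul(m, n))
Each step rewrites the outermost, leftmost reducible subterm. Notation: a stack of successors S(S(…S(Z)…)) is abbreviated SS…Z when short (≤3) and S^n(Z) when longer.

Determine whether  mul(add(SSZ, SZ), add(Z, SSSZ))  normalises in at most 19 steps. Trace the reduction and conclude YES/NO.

  start: mul(add(SSZ, SZ), add(Z, SSSZ))
  [1] mul(S(add(SZ, SZ)), add(Z, SSSZ))
  [2] add(add(Z, SSSZ), mul(add(SZ, SZ), add(Z, SSSZ)))
  [3] add(SSSZ, mul(add(SZ, SZ), add(Z, SSSZ)))
  [4] S(add(SSZ, mul(add(SZ, SZ), add(Z, SSSZ))))
  [5] S(S(add(SZ, mul(add(SZ, SZ), add(Z, SSSZ)))))
  [6] S(S(S(add(Z, mul(add(SZ, SZ), add(Z, SSSZ))))))
  [7] S(S(S(mul(add(SZ, SZ), add(Z, SSSZ)))))
  [8] S(S(S(mul(S(add(Z, SZ)), add(Z, SSSZ)))))
  [9] S(S(S(add(add(Z, SSSZ), mul(add(Z, SZ), add(Z, SSSZ))))))
  [10] S(S(S(add(SSSZ, mul(add(Z, SZ), add(Z, SSSZ))))))
  [11] S(S(S(S(add(SSZ, mul(add(Z, SZ), add(Z, SSSZ)))))))
  [12] S(S(S(S(S(add(SZ, mul(add(Z, SZ), add(Z, SSSZ))))))))
  [13] S(S(S(S(S(S(add(Z, mul(add(Z, SZ), add(Z, SSSZ)))))))))
  [14] S(S(S(S(S(S(mul(add(Z, SZ), add(Z, SSSZ))))))))
  [15] S(S(S(S(S(S(mul(SZ, add(Z, SSSZ))))))))
  [16] S(S(S(S(S(S(add(add(Z, SSSZ), mul(Z, add(Z, SSSZ)))))))))
  [17] S(S(S(S(S(S(add(SSSZ, mul(Z, add(Z, SSSZ)))))))))
  [18] S(S(S(S(S(S(S(add(SSZ, mul(Z, add(Z, SSSZ))))))))))
  [19] S(S(S(S(S(S(S(S(add(SZ, mul(Z, add(Z, SSSZ)))))))))))

Answer: NO — after 19 steps the term is S(S(S(S(S(S(S(S(add(SZ, mul(Z, add(Z, SSSZ))))))))))), not yet normal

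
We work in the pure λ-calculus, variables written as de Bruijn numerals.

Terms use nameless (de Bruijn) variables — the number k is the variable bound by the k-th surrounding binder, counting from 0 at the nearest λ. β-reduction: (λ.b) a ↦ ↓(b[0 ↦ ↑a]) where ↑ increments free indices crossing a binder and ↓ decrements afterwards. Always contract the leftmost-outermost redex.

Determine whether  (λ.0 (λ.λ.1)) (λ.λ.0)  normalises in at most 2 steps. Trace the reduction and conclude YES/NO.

Answer: YES — reaches normal form λ.0 in 2 ≤ 2 steps

Derivation:
  start: (λ.0 (λ.λ.1)) (λ.λ.0)
  →1  (λ.λ.0) (λ.λ.1)
  →2  λ.0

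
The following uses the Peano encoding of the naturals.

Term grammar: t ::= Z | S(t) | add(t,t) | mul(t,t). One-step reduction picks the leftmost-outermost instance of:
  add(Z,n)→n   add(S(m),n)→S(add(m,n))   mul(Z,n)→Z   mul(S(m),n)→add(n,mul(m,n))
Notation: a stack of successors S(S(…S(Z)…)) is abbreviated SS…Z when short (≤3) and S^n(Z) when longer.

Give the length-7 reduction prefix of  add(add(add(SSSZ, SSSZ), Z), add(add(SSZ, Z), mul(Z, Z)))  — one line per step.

Answer: after 7 steps: S(S(add(add(S(add(Z, SSSZ)), Z), add(add(SSZ, Z), mul(Z, Z)))))

Derivation:
  start: add(add(add(SSSZ, SSSZ), Z), add(add(SSZ, Z), mul(Z, Z)))
  [1] add(add(S(add(SSZ, SSSZ)), Z), add(add(SSZ, Z), mul(Z, Z)))
  [2] add(S(add(add(SSZ, SSSZ), Z)), add(add(SSZ, Z), mul(Z, Z)))
  [3] S(add(add(add(SSZ, SSSZ), Z), add(add(SSZ, Z), mul(Z, Z))))
  [4] S(add(add(S(add(SZ, SSSZ)), Z), add(add(SSZ, Z), mul(Z, Z))))
  [5] S(add(S(add(add(SZ, SSSZ), Z)), add(add(SSZ, Z), mul(Z, Z))))
  [6] S(S(add(add(add(SZ, SSSZ), Z), add(add(SSZ, Z), mul(Z, Z)))))
  [7] S(S(add(add(S(add(Z, SSSZ)), Z), add(add(SSZ, Z), mul(Z, Z)))))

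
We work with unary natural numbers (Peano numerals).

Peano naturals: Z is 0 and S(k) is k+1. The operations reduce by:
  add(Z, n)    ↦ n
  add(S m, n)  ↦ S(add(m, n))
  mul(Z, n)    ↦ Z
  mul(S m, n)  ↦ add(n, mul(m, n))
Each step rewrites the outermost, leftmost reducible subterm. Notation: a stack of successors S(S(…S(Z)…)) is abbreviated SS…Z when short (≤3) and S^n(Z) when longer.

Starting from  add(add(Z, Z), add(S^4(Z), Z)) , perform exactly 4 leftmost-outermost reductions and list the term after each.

Answer: after 4 steps: S(S(add(SSZ, Z)))

Working:
  start: add(add(Z, Z), add(S^4(Z), Z))
  →1  add(Z, add(S^4(Z), Z))
  →2  add(S^4(Z), Z)
  →3  S(add(SSSZ, Z))
  →4  S(S(add(SSZ, Z)))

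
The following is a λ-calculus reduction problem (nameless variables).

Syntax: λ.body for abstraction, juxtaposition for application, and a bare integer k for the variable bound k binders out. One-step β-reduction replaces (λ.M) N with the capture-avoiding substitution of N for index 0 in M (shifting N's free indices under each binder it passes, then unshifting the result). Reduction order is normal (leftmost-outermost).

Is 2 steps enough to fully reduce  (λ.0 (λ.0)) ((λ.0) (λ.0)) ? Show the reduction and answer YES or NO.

  start: (λ.0 (λ.0)) ((λ.0) (λ.0))
  [1] (λ.0) (λ.0) (λ.0)
  [2] (λ.0) (λ.0)

Answer: NO — after 2 steps the term is (λ.0) (λ.0), not yet normal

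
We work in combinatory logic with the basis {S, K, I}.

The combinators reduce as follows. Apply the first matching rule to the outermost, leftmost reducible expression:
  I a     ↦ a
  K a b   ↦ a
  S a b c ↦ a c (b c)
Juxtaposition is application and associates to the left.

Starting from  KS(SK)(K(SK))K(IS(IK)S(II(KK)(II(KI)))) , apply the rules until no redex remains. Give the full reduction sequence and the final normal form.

  start: KS(SK)(K(SK))K(IS(IK)S(II(KK)(II(KI))))
  step 1: S(K(SK))K(IS(IK)S(II(KK)(II(KI))))
  step 2: K(SK)(IS(IK)S(II(KK)(II(KI))))(K(IS(IK)S(II(KK)(II(KI)))))
  step 3: SK(K(IS(IK)S(II(KK)(II(KI)))))
  step 4: SK(K(S(IK)S(II(KK)(II(KI)))))
  step 5: SK(K(IK(II(KK)(II(KI)))(S(II(KK)(II(KI))))))
  step 6: SK(K(K(II(KK)(II(KI)))(S(II(KK)(II(KI))))))
  step 7: SK(K(II(KK)(II(KI))))
  step 8: SK(K(I(KK)(II(KI))))
  step 9: SK(K(KK(II(KI))))
  step 10: SK(KK)

Answer: normal form = SK(KK)  (in 10 steps)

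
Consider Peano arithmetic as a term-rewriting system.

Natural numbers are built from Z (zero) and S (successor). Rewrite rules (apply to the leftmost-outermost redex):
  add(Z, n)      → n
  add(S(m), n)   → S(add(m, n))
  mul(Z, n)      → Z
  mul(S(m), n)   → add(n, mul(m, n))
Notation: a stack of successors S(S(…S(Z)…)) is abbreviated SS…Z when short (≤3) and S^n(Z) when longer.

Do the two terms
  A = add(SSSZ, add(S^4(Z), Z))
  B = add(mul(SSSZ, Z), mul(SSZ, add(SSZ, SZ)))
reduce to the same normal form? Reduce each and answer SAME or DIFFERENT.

Answer: DIFFERENT — A ⇓ S^7(Z), B ⇓ S^6(Z)

Derivation:
Term A:
  start: add(SSSZ, add(S^4(Z), Z))
  →1  S(add(SSZ, add(S^4(Z), Z)))
  →2  S(S(add(SZ, add(S^4(Z), Z))))
  →3  S(S(S(add(Z, add(S^4(Z), Z)))))
  →4  S(S(S(add(S^4(Z), Z))))
  →5  S(S(S(S(add(SSSZ, Z)))))
  →6  S(S(S(S(S(add(SSZ, Z))))))
  →7  S(S(S(S(S(S(add(SZ, Z)))))))
  →8  S(S(S(S(S(S(S(add(Z, Z))))))))
  →9  S^7(Z)

Term B:
  start: add(mul(SSSZ, Z), mul(SSZ, add(SSZ, SZ)))
  →1  add(add(Z, mul(SSZ, Z)), mul(SSZ, add(SSZ, SZ)))
  →2  add(mul(SSZ, Z), mul(SSZ, add(SSZ, SZ)))
  →3  add(add(Z, mul(SZ, Z)), mul(SSZ, add(SSZ, SZ)))
  →4  add(mul(SZ, Z), mul(SSZ, add(SSZ, SZ)))
  →5  add(add(Z, mul(Z, Z)), mul(SSZ, add(SSZ, SZ)))
  →6  add(mul(Z, Z), mul(SSZ, add(SSZ, SZ)))
  →7  add(Z, mul(SSZ, add(SSZ, SZ)))
  →8  mul(SSZ, add(SSZ, SZ))
  →9  add(add(SSZ, SZ), mul(SZ, add(SSZ, SZ)))
  →10  add(S(add(SZ, SZ)), mul(SZ, add(SSZ, SZ)))
  →11  S(add(add(SZ, SZ), mul(SZ, add(SSZ, SZ))))
  →12  S(add(S(add(Z, SZ)), mul(SZ, add(SSZ, SZ))))
  →13  S(S(add(add(Z, SZ), mul(SZ, add(SSZ, SZ)))))
  →14  S(S(add(SZ, mul(SZ, add(SSZ, SZ)))))
  →15  S(S(S(add(Z, mul(SZ, add(SSZ, SZ))))))
  →16  S(S(S(mul(SZ, add(SSZ, SZ)))))
  →17  S(S(S(add(add(SSZ, SZ), mul(Z, add(SSZ, SZ))))))
  →18  S(S(S(add(S(add(SZ, SZ)), mul(Z, add(SSZ, SZ))))))
  →19  S(S(S(S(add(add(SZ, SZ), mul(Z, add(SSZ, SZ)))))))
  →20  S(S(S(S(add(S(add(Z, SZ)), mul(Z, add(SSZ, SZ)))))))
  →21  S(S(S(S(S(add(add(Z, SZ), mul(Z, add(SSZ, SZ))))))))
  →22  S(S(S(S(S(add(SZ, mul(Z, add(SSZ, SZ))))))))
  →23  S(S(S(S(S(S(add(Z, mul(Z, add(SSZ, SZ)))))))))
  →24  S(S(S(S(S(S(mul(Z, add(SSZ, SZ))))))))
  →25  S^6(Z)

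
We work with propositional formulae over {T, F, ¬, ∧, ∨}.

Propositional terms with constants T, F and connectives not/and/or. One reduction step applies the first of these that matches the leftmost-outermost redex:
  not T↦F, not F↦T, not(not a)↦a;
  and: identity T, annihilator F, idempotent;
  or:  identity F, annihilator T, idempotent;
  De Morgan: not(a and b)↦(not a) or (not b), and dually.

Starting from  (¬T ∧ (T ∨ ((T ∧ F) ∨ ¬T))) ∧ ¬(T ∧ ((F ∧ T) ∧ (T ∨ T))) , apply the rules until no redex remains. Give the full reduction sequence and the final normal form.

Answer: normal form = F  (in 3 steps)

Derivation:
  start: (¬T ∧ (T ∨ ((T ∧ F) ∨ ¬T))) ∧ ¬(T ∧ ((F ∧ T) ∧ (T ∨ T)))
  step 1: (F ∧ (T ∨ ((T ∧ F) ∨ ¬T))) ∧ ¬(T ∧ ((F ∧ T) ∧ (T ∨ T)))
  step 2: F ∧ ¬(T ∧ ((F ∧ T) ∧ (T ∨ T)))
  step 3: F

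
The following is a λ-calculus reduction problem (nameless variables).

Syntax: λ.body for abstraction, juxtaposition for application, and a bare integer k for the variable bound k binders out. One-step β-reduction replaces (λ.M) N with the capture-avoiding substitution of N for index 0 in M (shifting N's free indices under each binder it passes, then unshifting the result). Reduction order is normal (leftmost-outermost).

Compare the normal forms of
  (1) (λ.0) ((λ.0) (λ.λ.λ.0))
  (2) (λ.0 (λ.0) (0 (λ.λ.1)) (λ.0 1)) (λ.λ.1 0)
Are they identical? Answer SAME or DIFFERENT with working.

Answer: DIFFERENT — A ⇓ λ.λ.λ.0, B ⇓ λ.λ.0 (λ.λ.1 0)

Working:
Term A:
  start: (λ.0) ((λ.0) (λ.λ.λ.0))
  step 1: (λ.0) (λ.λ.λ.0)
  step 2: λ.λ.λ.0

Term B:
  start: (λ.0 (λ.0) (0 (λ.λ.1)) (λ.0 1)) (λ.λ.1 0)
  step 1: (λ.λ.1 0) (λ.0) ((λ.λ.1 0) (λ.λ.1)) (λ.0 (λ.λ.1 0))
  step 2: (λ.(λ.0) 0) ((λ.λ.1 0) (λ.λ.1)) (λ.0 (λ.λ.1 0))
  step 3: (λ.0) ((λ.λ.1 0) (λ.λ.1)) (λ.0 (λ.λ.1 0))
  step 4: (λ.λ.1 0) (λ.λ.1) (λ.0 (λ.λ.1 0))
  step 5: (λ.(λ.λ.1) 0) (λ.0 (λ.λ.1 0))
  step 6: (λ.λ.1) (λ.0 (λ.λ.1 0))
  step 7: λ.λ.0 (λ.λ.1 0)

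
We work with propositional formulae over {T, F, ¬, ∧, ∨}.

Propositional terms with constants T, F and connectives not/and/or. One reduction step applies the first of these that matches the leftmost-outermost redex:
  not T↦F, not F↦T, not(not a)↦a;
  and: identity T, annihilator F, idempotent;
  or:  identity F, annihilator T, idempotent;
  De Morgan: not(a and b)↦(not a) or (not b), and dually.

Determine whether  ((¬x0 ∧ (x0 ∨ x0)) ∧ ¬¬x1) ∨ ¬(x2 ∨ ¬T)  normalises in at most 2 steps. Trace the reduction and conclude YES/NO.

Answer: NO — after 2 steps the term is ((¬x0 ∧ x0) ∧ x1) ∨ ¬(x2 ∨ ¬T), not yet normal

Working:
  start: ((¬x0 ∧ (x0 ∨ x0)) ∧ ¬¬x1) ∨ ¬(x2 ∨ ¬T)
  [1] ((¬x0 ∧ x0) ∧ ¬¬x1) ∨ ¬(x2 ∨ ¬T)
  [2] ((¬x0 ∧ x0) ∧ x1) ∨ ¬(x2 ∨ ¬T)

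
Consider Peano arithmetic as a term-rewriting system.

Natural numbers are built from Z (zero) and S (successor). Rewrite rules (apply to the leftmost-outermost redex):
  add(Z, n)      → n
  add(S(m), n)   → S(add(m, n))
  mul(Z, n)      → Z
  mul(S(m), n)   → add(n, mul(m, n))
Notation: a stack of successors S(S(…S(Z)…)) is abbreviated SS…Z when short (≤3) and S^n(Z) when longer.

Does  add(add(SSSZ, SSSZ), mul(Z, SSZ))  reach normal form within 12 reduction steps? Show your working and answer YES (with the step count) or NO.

  start: add(add(SSSZ, SSSZ), mul(Z, SSZ))
  →1  add(S(add(SSZ, SSSZ)), mul(Z, SSZ))
  →2  S(add(add(SSZ, SSSZ), mul(Z, SSZ)))
  →3  S(add(S(add(SZ, SSSZ)), mul(Z, SSZ)))
  →4  S(S(add(add(SZ, SSSZ), mul(Z, SSZ))))
  →5  S(S(add(S(add(Z, SSSZ)), mul(Z, SSZ))))
  →6  S(S(S(add(add(Z, SSSZ), mul(Z, SSZ)))))
  →7  S(S(S(add(SSSZ, mul(Z, SSZ)))))
  →8  S(S(S(S(add(SSZ, mul(Z, SSZ))))))
  →9  S(S(S(S(S(add(SZ, mul(Z, SSZ)))))))
  →10  S(S(S(S(S(S(add(Z, mul(Z, SSZ))))))))
  →11  S(S(S(S(S(S(mul(Z, SSZ)))))))
  →12  S^6(Z)

Answer: YES — reaches normal form S^6(Z) in 12 ≤ 12 steps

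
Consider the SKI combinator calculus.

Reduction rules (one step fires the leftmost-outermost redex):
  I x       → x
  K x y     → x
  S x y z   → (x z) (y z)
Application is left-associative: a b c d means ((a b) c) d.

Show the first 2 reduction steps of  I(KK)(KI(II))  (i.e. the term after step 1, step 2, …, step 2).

Answer: after 2 steps: K

Working:
  start: I(KK)(KI(II))
  →1  KK(KI(II))
  →2  K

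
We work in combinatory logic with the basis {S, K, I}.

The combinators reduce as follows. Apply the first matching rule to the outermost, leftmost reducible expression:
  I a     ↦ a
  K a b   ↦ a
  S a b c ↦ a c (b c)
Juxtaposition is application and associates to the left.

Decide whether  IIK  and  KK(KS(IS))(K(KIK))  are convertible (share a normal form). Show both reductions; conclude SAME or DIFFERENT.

Term A:
  start: IIK
  [1] IK
  [2] K

Term B:
  start: KK(KS(IS))(K(KIK))
  [1] K(K(KIK))
  [2] K(KI)

Answer: DIFFERENT — A ⇓ K, B ⇓ K(KI)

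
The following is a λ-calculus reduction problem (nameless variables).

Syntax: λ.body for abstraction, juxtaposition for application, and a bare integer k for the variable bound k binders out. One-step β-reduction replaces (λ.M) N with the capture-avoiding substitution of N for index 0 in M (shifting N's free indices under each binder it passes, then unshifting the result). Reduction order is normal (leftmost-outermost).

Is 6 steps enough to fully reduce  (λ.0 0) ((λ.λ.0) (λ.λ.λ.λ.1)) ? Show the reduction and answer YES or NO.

  start: (λ.0 0) ((λ.λ.0) (λ.λ.λ.λ.1))
  [1] (λ.λ.0) (λ.λ.λ.λ.1) ((λ.λ.0) (λ.λ.λ.λ.1))
  [2] (λ.0) ((λ.λ.0) (λ.λ.λ.λ.1))
  [3] (λ.λ.0) (λ.λ.λ.λ.1)
  [4] λ.0

Answer: YES — reaches normal form λ.0 in 4 ≤ 6 steps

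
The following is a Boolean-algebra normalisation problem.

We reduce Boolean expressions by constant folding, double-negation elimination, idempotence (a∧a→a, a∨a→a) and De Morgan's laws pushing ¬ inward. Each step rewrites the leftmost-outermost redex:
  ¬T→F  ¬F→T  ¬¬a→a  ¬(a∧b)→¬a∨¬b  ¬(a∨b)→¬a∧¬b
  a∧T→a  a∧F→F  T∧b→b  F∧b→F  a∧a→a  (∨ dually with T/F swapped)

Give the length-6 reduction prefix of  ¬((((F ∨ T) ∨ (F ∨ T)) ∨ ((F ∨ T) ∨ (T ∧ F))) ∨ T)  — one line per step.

Answer: after 6 steps: ((T ∧ ¬T) ∧ ¬((F ∨ T) ∨ (T ∧ F))) ∧ ¬T

Derivation:
  start: ¬((((F ∨ T) ∨ (F ∨ T)) ∨ ((F ∨ T) ∨ (T ∧ F))) ∨ T)
  step 1: ¬(((F ∨ T) ∨ (F ∨ T)) ∨ ((F ∨ T) ∨ (T ∧ F))) ∧ ¬T
  step 2: (¬((F ∨ T) ∨ (F ∨ T)) ∧ ¬((F ∨ T) ∨ (T ∧ F))) ∧ ¬T
  step 3: ((¬(F ∨ T) ∧ ¬(F ∨ T)) ∧ ¬((F ∨ T) ∨ (T ∧ F))) ∧ ¬T
  step 4: (¬(F ∨ T) ∧ ¬((F ∨ T) ∨ (T ∧ F))) ∧ ¬T
  step 5: ((¬F ∧ ¬T) ∧ ¬((F ∨ T) ∨ (T ∧ F))) ∧ ¬T
  step 6: ((T ∧ ¬T) ∧ ¬((F ∨ T) ∨ (T ∧ F))) ∧ ¬T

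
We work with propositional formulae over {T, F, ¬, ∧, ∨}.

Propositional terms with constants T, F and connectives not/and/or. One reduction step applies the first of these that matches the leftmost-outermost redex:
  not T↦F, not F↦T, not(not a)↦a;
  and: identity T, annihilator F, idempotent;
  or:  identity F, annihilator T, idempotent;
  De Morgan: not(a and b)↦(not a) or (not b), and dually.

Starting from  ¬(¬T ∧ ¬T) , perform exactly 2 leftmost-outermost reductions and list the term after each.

  start: ¬(¬T ∧ ¬T)
  step 1: ¬¬T ∨ ¬¬T
  step 2: ¬¬T

Answer: after 2 steps: ¬¬T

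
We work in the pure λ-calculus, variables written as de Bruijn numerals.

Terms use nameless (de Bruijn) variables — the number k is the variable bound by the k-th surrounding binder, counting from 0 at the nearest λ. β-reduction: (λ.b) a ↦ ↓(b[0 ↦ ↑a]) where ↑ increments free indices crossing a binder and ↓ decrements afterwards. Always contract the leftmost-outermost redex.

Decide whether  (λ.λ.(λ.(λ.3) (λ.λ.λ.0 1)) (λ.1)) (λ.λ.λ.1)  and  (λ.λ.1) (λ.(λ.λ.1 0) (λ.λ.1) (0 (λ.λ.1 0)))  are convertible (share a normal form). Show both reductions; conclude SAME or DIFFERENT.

Term A:
  start: (λ.λ.(λ.(λ.3) (λ.λ.λ.0 1)) (λ.1)) (λ.λ.λ.1)
  [1] λ.(λ.(λ.λ.λ.λ.1) (λ.λ.λ.0 1)) (λ.1)
  [2] λ.(λ.λ.λ.λ.1) (λ.λ.λ.0 1)
  [3] λ.λ.λ.λ.1

Term B:
  start: (λ.λ.1) (λ.(λ.λ.1 0) (λ.λ.1) (0 (λ.λ.1 0)))
  [1] λ.λ.(λ.λ.1 0) (λ.λ.1) (0 (λ.λ.1 0))
  [2] λ.λ.(λ.(λ.λ.1) 0) (0 (λ.λ.1 0))
  [3] λ.λ.(λ.λ.1) (0 (λ.λ.1 0))
  [4] λ.λ.λ.1 (λ.λ.1 0)

Answer: DIFFERENT — A ⇓ λ.λ.λ.λ.1, B ⇓ λ.λ.λ.1 (λ.λ.1 0)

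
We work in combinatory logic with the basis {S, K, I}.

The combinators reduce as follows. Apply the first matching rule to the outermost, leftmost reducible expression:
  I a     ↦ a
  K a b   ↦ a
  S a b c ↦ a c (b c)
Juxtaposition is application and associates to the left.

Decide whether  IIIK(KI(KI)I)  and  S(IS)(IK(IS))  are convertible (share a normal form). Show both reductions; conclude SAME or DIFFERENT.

Term A:
  start: IIIK(KI(KI)I)
  [1] IIK(KI(KI)I)
  [2] IK(KI(KI)I)
  [3] K(KI(KI)I)
  [4] K(II)
  [5] KI

Term B:
  start: S(IS)(IK(IS))
  [1] SS(IK(IS))
  [2] SS(K(IS))
  [3] SS(KS)

Answer: DIFFERENT — A ⇓ KI, B ⇓ SS(KS)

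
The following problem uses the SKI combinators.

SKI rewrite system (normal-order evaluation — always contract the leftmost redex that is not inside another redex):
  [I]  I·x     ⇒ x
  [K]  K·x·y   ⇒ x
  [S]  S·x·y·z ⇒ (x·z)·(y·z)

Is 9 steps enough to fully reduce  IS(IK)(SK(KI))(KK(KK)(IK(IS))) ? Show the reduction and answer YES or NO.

  start: IS(IK)(SK(KI))(KK(KK)(IK(IS)))
  →1  S(IK)(SK(KI))(KK(KK)(IK(IS)))
  →2  IK(KK(KK)(IK(IS)))(SK(KI)(KK(KK)(IK(IS))))
  →3  K(KK(KK)(IK(IS)))(SK(KI)(KK(KK)(IK(IS))))
  →4  KK(KK)(IK(IS))
  →5  K(IK(IS))
  →6  K(K(IS))
  →7  K(KS)

Answer: YES — reaches normal form K(KS) in 7 ≤ 9 steps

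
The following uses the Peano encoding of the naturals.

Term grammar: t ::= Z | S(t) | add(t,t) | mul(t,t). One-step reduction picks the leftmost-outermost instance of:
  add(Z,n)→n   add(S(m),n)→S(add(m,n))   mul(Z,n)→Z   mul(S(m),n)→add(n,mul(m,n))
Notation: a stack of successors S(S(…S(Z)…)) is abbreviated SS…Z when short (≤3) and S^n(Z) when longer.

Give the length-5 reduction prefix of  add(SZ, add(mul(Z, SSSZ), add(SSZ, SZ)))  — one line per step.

Answer: after 5 steps: S(S(add(SZ, SZ)))

Reduction:
  start: add(SZ, add(mul(Z, SSSZ), add(SSZ, SZ)))
  →1  S(add(Z, add(mul(Z, SSSZ), add(SSZ, SZ))))
  →2  S(add(mul(Z, SSSZ), add(SSZ, SZ)))
  →3  S(add(Z, add(SSZ, SZ)))
  →4  S(add(SSZ, SZ))
  →5  S(S(add(SZ, SZ)))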